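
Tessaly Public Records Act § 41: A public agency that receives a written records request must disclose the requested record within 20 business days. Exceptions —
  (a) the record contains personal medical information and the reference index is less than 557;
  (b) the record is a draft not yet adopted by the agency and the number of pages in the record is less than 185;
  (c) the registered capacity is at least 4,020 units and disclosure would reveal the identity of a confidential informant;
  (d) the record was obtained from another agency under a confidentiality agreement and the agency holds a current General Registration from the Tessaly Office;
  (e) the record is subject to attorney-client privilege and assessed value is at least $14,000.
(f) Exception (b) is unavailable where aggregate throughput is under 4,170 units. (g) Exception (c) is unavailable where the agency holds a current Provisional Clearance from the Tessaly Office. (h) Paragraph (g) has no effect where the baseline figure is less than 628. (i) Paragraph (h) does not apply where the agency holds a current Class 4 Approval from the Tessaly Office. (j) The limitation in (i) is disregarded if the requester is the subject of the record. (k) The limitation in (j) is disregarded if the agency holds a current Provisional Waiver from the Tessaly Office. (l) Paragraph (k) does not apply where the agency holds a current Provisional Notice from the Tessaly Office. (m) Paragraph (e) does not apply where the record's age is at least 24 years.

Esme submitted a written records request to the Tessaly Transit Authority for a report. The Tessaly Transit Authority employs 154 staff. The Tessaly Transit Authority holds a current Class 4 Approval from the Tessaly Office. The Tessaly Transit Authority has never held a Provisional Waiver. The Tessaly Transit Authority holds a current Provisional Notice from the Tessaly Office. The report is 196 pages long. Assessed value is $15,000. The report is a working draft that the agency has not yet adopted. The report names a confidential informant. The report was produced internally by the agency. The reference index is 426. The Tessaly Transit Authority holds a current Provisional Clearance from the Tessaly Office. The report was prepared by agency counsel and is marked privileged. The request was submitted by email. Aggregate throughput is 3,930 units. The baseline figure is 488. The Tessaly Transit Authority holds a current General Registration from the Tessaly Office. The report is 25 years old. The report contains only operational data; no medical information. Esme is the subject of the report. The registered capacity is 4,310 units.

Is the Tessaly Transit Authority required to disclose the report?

No — exception (c) applies; the Tessaly Transit Authority is not required to disclose the report.

Exception (a) does not apply: the report contains only operational data.
Exception (b) requires that the number of pages in the record is less than 185; but the number of pages in the record is 196, not less than 185, so (b) is unavailable.
Exception (c) is satisfied on its face — the registered capacity is 4,310 units, meeting the 4,020 units threshold; the report names a confidential informant. Considering the limiting provisions: (g) would limit (c) — a current Provisional Clearance is held — but (h) sets (g) aside: (h) is engaged — the baseline figure is 488, less than the 628 limit. (i) would limit (h) — a current Class 4 Approval is held — but (j) sets (i) aside: (j) is triggered — Esme is the subject of the report. (k), which would lift (j), does not operate here — there is no Provisional Waiver in force. Exception (c) stands.
Exception (d) requires that the record was obtained from another agency under a confidentiality agreement; but the report was produced internally, so (d) is unavailable.
Exception (e): the report is privileged; assessed value is $15,000, meeting the $14,000 threshold — every condition holds. But applying paragraph (m): (m) operates — the record's age is 25 years, meeting the 24 years threshold. So (e) is unavailable.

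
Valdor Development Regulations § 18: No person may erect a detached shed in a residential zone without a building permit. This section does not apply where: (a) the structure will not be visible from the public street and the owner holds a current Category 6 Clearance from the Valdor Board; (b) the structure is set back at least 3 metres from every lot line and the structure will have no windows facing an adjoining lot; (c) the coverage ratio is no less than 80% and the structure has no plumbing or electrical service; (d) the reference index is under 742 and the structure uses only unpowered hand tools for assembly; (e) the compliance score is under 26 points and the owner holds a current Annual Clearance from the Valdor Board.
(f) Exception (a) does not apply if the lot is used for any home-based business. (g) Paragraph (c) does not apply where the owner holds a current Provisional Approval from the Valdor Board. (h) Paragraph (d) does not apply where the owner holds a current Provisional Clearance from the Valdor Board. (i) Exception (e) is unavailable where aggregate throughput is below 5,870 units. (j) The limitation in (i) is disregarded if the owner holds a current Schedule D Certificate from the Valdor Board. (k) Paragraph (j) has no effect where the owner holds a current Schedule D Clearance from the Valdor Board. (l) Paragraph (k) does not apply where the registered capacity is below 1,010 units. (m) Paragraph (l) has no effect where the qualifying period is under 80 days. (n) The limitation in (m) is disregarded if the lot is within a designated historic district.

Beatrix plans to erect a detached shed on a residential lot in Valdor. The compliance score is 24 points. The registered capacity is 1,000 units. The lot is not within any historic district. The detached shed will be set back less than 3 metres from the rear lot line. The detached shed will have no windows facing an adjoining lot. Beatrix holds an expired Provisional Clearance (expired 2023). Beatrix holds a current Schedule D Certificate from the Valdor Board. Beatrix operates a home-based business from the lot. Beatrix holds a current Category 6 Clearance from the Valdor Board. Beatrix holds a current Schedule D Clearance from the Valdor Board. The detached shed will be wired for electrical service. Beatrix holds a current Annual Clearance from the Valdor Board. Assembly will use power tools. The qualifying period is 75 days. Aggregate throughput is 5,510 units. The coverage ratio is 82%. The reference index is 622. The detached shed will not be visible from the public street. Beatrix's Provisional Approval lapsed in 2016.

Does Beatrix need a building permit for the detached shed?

Yes — Beatrix must obtain a building permit.

Exception (a)'s conditions are all satisfied: the structure will not be visible from the street; a current Category 6 Clearance is held. Turning to paragraph (f): (f) operates against (a): a home-based business operates on the lot. So (a) is unavailable.
Exception (b) does not apply: the rear setback is under 3 m.
Exception (c) requires that the structure has no plumbing or electrical service; but electrical service is planned, so (c) is unavailable.
Exception (d) does not apply: assembly uses power tools.
Exception (e): the compliance score is 24 points, under the 26 points limit; a current Annual Clearance is held — every condition holds. But applying paragraphs (i)–(n): (i) operates against (e): aggregate throughput is 5,510 units, below the 5,870 units limit. (j) operates (a current Schedule D Certificate is held), but yields to (k): (k) is triggered — a current Schedule D Clearance is held. (l) would limit (k) — the registered capacity is 1,000 units, below the 1,010 units limit — but (m) sets (l) aside: (m) applies — the qualifying period is 75 days, under the 80 days limit. (n) does not operate here (the lot is not in a historic district), so (m) stands. Exception (e) does not apply.
No exception applies. The general rule governs.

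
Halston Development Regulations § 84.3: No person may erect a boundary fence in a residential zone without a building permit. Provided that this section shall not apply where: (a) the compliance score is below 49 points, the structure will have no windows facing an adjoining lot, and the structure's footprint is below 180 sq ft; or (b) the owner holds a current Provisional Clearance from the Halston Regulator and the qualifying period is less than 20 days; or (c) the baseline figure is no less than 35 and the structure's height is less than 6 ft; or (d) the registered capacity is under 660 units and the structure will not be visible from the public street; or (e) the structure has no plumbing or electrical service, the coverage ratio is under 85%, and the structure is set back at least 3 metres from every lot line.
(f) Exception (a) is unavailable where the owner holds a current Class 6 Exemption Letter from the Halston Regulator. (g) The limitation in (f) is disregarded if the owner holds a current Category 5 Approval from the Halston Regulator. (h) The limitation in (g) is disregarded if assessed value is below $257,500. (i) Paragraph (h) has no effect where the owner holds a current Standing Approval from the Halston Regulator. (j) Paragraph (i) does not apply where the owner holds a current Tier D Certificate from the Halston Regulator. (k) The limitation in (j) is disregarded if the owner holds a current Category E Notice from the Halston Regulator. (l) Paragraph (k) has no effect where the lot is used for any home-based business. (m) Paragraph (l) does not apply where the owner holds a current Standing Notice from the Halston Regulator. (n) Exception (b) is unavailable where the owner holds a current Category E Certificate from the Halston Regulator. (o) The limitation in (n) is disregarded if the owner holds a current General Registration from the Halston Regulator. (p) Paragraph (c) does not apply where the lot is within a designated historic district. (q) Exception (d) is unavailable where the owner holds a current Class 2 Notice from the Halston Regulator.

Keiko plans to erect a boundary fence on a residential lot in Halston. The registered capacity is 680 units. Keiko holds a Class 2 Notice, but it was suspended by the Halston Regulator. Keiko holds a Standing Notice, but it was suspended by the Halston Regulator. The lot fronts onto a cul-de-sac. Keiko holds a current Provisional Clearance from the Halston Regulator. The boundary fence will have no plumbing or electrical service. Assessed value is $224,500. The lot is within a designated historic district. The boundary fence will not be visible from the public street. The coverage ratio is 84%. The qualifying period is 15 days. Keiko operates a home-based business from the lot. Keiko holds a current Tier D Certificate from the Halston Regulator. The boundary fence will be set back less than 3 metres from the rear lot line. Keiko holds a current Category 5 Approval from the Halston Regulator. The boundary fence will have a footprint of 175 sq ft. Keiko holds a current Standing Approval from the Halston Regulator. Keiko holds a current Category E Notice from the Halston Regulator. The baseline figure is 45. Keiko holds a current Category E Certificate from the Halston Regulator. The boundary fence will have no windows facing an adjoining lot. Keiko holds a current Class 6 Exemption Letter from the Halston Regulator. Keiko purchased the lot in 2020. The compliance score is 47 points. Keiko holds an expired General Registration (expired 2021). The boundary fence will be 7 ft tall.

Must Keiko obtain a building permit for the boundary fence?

Yes — Keiko must obtain a building permit.

Exception (a) is satisfied on its face — the compliance score is 47 points, below the 49 points limit; no windows face an adjoining lot; the structure's footprint is 175 sq ft, below the 180 sq ft limit. But applying paragraphs (f)–(m): (f) is triggered — a current Class 6 Exemption Letter is held. (g) applies (a current Category 5 Approval is held), but is overridden by (h): (h) is triggered — assessed value is $224,500, below the $257,500 limit. (i) operates (a current Standing Approval is held), but is overridden by (j): (j) operates against (i): a current Tier D Certificate is held. (k) operates (a current Category E Notice is held), but is itself disapplied by (l): (l) operates against (k): a home-based business operates on the lot. (m) is not engaged (the Standing Notice is not current), so (l) stands. Exception (a) does not apply.
All of (b)'s requirements are met (a current Provisional Clearance is held; the qualifying period is 15 days, less than the 20 days limit). However, paragraphs (n)–(o) must be considered: (n) operates against (b): a current Category E Certificate is held. (o) does not operate here (no current General Registration is held), so (n) stands. Exception (b) does not apply.
Exception (c) requires that the structure's height is less than 6 ft; but the structure's height is 7 ft, not less than 6 ft, so (c) is unavailable.
Exception (d) does not apply: the registered capacity is 680 units, not under 660 units.
Exception (e) fails — the rear setback is under 3 m.
Every exception is unavailable, so the rule governs.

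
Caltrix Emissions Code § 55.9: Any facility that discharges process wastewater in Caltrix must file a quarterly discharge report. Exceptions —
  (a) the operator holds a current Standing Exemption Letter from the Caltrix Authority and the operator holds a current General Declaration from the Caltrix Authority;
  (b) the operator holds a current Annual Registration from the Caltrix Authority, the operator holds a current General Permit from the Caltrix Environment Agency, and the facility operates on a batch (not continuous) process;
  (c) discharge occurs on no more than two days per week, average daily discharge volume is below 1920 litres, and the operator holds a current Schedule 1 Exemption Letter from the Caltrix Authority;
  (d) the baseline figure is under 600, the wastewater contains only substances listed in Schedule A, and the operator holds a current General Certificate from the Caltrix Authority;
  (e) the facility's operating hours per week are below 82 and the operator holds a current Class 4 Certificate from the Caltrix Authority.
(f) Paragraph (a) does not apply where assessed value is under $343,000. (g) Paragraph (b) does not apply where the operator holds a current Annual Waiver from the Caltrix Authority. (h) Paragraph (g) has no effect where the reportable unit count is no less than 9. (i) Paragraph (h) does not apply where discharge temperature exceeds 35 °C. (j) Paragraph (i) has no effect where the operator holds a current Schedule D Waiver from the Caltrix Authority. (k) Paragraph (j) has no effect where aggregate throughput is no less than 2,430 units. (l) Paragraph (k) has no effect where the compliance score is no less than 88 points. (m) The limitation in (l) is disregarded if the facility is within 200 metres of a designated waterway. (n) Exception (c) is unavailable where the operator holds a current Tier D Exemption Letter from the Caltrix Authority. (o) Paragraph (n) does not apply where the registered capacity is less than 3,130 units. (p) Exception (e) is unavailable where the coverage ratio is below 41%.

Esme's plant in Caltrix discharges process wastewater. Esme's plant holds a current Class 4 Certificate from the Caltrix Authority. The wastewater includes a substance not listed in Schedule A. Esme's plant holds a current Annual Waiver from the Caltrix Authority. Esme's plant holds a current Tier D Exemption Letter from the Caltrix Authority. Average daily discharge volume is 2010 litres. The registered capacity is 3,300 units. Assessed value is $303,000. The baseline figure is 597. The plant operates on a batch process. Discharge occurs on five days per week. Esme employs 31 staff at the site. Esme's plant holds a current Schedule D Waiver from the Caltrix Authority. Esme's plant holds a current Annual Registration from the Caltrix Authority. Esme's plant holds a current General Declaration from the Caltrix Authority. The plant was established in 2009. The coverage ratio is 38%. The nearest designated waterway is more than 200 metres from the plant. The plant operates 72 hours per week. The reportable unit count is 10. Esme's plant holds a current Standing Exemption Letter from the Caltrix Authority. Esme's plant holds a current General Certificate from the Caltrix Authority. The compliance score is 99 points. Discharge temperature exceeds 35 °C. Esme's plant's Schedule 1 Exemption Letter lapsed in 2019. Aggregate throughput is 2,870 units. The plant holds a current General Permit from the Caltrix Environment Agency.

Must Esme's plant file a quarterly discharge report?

All of (a)'s requirements are met (a current Standing Exemption Letter is held; a current General Declaration is held). But: (f) operates against (a): assessed value is $303,000, under the $343,000 limit. (a) is therefore removed.
Exception (b): a current Annual Registration is held; a current General Permit is held; the facility operates on a batch process — every condition holds. Applying paragraphs (g)–(m): (g) operates (a current Annual Waiver is held), but is set aside by (h): (h) operates against (g): the reportable unit count is 10, meeting the 9 threshold. (i) operates (discharge temperature exceeds 35 °C), but is displaced by (j): (j) operates against (i): a current Schedule D Waiver is held. (k) would limit (j) — aggregate throughput is 2,870 units, meeting the 2,430 units threshold — but (l) sets (k) aside: (l) applies — the compliance score is 99 points, meeting the 88 points threshold. (m), which would lift (l), is not engaged — the plant is more than 200 m from any designated waterway. (b) remains available.
Exception (c) does not apply: discharge occurs on five days per week.
Exception (d) requires that the wastewater contains only substances listed in Schedule A; but the wastewater includes a non-Schedule-A substance, so (d) is unavailable.
All of (e)'s requirements are met (the facility's operating hours per week are 72, below the 82 limit; a current Class 4 Certificate is held). But: (p) operates against (e): the coverage ratio is 38%, below the 41% limit. Exception (e) does not apply.

No — exception (b) applies; Esme's plant is not required to file a quarterly discharge report.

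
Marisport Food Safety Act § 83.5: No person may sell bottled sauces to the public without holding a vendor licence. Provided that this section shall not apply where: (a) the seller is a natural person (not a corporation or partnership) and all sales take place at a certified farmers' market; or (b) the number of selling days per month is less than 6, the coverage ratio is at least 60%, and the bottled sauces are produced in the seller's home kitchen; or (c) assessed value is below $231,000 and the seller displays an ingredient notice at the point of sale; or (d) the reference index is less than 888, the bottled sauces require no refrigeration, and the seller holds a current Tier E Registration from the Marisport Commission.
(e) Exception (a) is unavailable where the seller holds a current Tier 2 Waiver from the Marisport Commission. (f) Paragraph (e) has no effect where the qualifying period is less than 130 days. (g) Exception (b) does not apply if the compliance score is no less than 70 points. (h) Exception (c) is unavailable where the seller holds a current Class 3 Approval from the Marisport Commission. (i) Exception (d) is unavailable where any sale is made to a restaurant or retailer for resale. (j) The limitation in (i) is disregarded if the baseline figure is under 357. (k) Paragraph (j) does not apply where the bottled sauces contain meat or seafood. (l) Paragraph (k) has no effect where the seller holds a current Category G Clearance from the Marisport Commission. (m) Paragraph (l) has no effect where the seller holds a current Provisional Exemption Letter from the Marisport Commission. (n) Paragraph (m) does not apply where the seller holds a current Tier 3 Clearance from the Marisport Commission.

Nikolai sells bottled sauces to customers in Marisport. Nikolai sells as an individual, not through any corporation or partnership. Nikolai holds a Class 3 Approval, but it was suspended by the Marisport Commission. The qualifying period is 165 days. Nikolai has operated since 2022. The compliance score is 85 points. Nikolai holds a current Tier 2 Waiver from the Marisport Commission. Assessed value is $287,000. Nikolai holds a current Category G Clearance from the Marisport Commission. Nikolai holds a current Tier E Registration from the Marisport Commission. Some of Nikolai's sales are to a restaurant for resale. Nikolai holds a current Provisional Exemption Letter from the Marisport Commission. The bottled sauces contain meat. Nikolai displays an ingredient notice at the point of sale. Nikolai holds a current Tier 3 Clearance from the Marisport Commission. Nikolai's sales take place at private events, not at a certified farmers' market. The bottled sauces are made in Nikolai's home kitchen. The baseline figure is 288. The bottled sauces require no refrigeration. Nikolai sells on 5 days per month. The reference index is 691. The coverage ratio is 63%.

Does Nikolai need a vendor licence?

Exception (a) does not apply: sales are at private events, not a certified farmers' market.
Exception (b): the number of selling days per month is 5, less than the 6 limit; the coverage ratio is 63%, meeting the 60% threshold; the bottled sauces are home-kitchen produced — every condition holds. However, paragraph (g) must be considered: (g) is engaged — the compliance score is 85 points, meeting the 70 points threshold. (b) is therefore removed.
Exception (c) requires that assessed value is below $231,000; but assessed value is $287,000, not below $231,000, so (c) is unavailable.
All of (d)'s requirements are met (the reference index is 691, less than the 888 limit; the bottled sauces are shelf-stable; a current Tier E Registration is held). Considering the limiting provisions: (i) would limit (d) — some sales are to a restaurant for resale — but (j) sets (i) aside: (j) operates against (i): the baseline figure is 288, under the 357 limit. (k) would limit (j) — the bottled sauces contain meat — but (l) sets (k) aside: (l) operates against (k): a current Category G Clearance is held. (m) is triggered (a current Provisional Exemption Letter is held), but is overridden by (n): (n) operates — a current Tier 3 Clearance is held. Exception (d) stands.

No — exception (d) applies; Nikolai is not required to hold a vendor licence.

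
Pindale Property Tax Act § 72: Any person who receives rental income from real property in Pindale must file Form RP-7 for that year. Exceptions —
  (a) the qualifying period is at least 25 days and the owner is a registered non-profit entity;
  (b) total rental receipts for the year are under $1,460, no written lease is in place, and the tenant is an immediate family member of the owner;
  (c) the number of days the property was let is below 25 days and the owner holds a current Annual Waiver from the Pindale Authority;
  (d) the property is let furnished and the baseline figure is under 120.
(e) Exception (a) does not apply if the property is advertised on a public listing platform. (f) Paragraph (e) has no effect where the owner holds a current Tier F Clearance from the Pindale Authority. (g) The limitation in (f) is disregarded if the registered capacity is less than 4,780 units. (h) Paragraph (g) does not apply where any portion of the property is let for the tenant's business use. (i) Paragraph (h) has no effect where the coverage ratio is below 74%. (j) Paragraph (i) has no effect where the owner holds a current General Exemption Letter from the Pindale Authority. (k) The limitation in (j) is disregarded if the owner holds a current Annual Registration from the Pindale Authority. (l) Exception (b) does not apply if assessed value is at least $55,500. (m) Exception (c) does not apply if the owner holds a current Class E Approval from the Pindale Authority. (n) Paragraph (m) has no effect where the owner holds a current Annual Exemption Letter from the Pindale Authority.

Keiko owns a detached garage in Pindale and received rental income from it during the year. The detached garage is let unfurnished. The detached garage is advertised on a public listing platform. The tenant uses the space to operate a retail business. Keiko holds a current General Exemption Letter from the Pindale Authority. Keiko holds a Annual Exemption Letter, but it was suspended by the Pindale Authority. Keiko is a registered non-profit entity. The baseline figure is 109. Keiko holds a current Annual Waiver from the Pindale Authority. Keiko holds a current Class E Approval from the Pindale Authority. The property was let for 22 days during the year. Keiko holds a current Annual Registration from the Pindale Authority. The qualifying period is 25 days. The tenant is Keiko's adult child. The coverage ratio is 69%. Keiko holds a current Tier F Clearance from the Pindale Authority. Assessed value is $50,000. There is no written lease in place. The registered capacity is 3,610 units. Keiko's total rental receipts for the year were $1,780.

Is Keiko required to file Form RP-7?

Exception (a) is satisfied on its face — the qualifying period is 25 days, meeting the 25 days threshold; Keiko is a registered non-profit. But: (e) operates against (a): the property is publicly advertised. (f) would limit (e) — a current Tier F Clearance is held — but (g) sets (f) aside: (g) operates against (f): the registered capacity is 3,610 units, less than the 4,780 units limit. (h) would limit (g) — the space is let for business use — but (i) sets (h) aside: (i) operates — the coverage ratio is 69%, below the 74% limit. (j) operates (a current General Exemption Letter is held), but is set aside by (k): (k) operates against (j): a current Annual Registration is held. (a) is therefore removed.
Exception (b) does not apply: total rental receipts for the year are $1,780, not under $1,460.
Exception (c): the number of days the property was let is 22 days, below the 25 days limit; a current Annual Waiver is held — every condition holds. But applying paragraphs (m)–(n): (m) is triggered — a current Class E Approval is held. (n) is not triggered (there is no Annual Exemption Letter in force), so (m) stands. So (c) is unavailable.
Exception (d) requires that the property is let furnished; but the property is let unfurnished, so (d) is unavailable.
Every exception is unavailable, so the rule governs.

Yes — Keiko must file Form RP-7.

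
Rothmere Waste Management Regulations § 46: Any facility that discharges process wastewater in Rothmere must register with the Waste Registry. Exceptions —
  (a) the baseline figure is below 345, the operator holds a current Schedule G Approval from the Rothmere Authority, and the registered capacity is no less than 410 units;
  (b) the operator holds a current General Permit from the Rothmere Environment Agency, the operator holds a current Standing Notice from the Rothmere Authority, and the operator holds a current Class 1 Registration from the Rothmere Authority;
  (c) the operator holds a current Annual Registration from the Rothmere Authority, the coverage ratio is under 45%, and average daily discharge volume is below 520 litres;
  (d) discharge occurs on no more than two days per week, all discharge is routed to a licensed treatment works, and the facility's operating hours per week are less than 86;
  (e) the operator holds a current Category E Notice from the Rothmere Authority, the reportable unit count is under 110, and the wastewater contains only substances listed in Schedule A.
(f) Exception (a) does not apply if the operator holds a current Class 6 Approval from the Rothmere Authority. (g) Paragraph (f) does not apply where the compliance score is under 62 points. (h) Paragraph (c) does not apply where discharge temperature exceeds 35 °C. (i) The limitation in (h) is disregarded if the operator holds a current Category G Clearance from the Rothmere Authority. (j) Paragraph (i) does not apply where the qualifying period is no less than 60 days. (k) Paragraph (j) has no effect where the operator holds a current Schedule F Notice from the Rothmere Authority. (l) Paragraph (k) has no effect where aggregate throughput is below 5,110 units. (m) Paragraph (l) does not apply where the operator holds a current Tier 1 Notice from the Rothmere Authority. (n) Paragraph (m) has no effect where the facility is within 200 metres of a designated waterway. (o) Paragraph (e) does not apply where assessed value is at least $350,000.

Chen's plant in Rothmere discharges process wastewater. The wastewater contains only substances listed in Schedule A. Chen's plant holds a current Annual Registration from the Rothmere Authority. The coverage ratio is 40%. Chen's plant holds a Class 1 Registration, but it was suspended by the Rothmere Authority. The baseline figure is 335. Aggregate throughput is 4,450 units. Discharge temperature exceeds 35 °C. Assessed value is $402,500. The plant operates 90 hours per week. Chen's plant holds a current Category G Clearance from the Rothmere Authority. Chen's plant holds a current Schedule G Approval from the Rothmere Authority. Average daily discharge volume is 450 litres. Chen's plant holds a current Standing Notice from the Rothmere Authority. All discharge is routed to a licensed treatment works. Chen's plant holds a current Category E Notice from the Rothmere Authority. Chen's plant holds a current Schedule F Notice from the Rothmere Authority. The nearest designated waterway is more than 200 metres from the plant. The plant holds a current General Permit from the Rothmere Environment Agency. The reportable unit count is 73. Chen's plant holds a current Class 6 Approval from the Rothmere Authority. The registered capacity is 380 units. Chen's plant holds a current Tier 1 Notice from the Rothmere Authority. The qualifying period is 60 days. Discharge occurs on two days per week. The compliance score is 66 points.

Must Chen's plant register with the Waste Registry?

No — exception (c) applies; Chen's plant is not required to register with the Waste Registry.

Exception (a) requires that the registered capacity is no less than 410 units; but the registered capacity is 380 units, short of 410 units, so (a) is unavailable.
Exception (b) does not apply: the Class 1 Registration is not current.
Exception (c) is satisfied on its face — a current Annual Registration is held; the coverage ratio is 40%, under the 45% limit; average daily discharge volume is 450 litres, below the 520 litres limit. Considering the limiting provisions: (h) would limit (c) — discharge temperature exceeds 35 °C — but (i) sets (h) aside: (i) is triggered — a current Category G Clearance is held. (j) would limit (i) — the qualifying period is 60 days, meeting the 60 days threshold — but (k) sets (j) aside: (k) operates against (j): a current Schedule F Notice is held. (l) would limit (k) — aggregate throughput is 4,450 units, below the 5,110 units limit — but (m) sets (l) aside: (m) operates against (l): a current Tier 1 Notice is held. (n) is not engaged (the plant is more than 200 m from any designated waterway), so (m) stands. (c) remains available.
Exception (d) does not apply: the facility's operating hours per week are 90, not less than 86.
Exception (e): a current Category E Notice is held; the reportable unit count is 73, under the 110 limit; the wastewater is Schedule-A-only — every condition holds. However, paragraph (o) must be considered: (o) operates — assessed value is $402,500, meeting the $350,000 threshold. So (e) is unavailable.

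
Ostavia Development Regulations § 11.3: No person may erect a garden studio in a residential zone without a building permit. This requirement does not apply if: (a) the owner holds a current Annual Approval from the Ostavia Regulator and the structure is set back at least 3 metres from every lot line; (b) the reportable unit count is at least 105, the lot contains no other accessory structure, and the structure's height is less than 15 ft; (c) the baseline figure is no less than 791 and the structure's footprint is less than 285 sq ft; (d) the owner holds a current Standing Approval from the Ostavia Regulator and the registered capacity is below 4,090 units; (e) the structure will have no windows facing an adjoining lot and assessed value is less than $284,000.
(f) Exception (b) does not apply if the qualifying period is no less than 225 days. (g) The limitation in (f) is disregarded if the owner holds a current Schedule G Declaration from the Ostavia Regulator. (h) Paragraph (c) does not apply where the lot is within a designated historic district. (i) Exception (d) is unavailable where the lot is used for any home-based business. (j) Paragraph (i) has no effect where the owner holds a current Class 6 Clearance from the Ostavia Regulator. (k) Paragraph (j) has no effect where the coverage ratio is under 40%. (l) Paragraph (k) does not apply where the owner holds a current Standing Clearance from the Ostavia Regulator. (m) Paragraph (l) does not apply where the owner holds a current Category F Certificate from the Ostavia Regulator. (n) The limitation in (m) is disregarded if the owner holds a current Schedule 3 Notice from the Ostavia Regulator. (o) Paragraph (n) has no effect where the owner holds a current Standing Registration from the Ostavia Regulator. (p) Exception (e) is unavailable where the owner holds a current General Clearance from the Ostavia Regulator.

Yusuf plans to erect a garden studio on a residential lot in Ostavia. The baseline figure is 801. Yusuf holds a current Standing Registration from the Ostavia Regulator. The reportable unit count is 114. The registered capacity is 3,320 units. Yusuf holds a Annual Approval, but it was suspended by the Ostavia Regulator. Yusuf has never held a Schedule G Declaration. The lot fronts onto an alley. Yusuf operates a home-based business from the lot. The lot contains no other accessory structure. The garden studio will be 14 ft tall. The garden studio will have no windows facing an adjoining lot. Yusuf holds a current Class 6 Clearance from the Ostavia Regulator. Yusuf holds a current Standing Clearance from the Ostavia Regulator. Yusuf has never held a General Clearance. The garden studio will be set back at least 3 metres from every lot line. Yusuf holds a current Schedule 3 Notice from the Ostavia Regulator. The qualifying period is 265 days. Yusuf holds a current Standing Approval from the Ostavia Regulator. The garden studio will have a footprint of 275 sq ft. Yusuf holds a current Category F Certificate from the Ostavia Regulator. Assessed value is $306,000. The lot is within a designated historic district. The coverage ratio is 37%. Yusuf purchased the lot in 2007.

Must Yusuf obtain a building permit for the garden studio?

Yes — Yusuf must obtain a building permit.

Exception (a) requires that the owner holds a current Annual Approval from the Ostavia Regulator; but there is no Annual Approval in force, so (a) is unavailable.
All of (b)'s requirements are met (the reportable unit count is 114, meeting the 105 threshold; the lot has no other accessory structure; the structure's height is 14 ft, less than the 15 ft limit). But: (f) operates against (b): the qualifying period is 265 days, meeting the 225 days threshold. (g), which would lift (f), does not operate here — the Schedule G Declaration is not current. So (b) is unavailable.
All of (c)'s requirements are met (the baseline figure is 801, meeting the 791 threshold; the structure's footprint is 275 sq ft, less than the 285 sq ft limit). However, paragraph (h) must be considered: (h) is triggered — the lot is in a historic district. Exception (c) does not apply.
All of (d)'s requirements are met (a current Standing Approval is held; the registered capacity is 3,320 units, below the 4,090 units limit). But applying paragraphs (i)–(o): (i) operates against (d): a home-based business operates on the lot. (j) would limit (i) — a current Class 6 Clearance is held — but (k) sets (j) aside: (k) is engaged — the coverage ratio is 37%, under the 40% limit. (l) is engaged (a current Standing Clearance is held), but is itself disapplied by (m): (m) operates against (l): a current Category F Certificate is held. (n) would limit (m) — a current Schedule 3 Notice is held — but (o) sets (n) aside: (o) operates against (n): a current Standing Registration is held. So (d) is unavailable.
Exception (e) fails — assessed value is $306,000, not less than $284,000.
Every exception is unavailable, so the rule governs.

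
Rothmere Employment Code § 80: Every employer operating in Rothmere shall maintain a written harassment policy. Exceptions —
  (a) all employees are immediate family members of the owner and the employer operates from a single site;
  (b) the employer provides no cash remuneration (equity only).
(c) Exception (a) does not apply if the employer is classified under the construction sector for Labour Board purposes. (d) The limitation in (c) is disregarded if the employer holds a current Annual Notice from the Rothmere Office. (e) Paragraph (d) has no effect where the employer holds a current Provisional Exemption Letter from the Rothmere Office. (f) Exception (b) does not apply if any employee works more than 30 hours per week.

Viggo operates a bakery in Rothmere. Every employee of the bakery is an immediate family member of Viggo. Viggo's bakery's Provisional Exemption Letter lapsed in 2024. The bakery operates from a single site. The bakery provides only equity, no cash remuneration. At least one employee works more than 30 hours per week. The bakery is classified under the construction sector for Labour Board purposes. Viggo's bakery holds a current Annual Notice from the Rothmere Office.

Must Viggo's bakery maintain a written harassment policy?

No — exception (a) applies; Viggo's bakery is not required to maintain a written harassment policy.

Exception (a) is satisfied on its face — every employee is an immediate family member; the employer operates from a single site. Considering the limiting provisions: (c) would limit (a) — the bakery is classified under the construction sector — but (d) sets (c) aside: (d) operates against (c): a current Annual Notice is held. (e) does not operate here (no current Provisional Exemption Letter is held), so (d) stands. (a) remains available.
Exception (b)'s conditions are all satisfied: remuneration is equity-only. But applying paragraph (f): (f) operates against (b): at least one employee exceeds 30 hours/week. Exception (b) does not apply.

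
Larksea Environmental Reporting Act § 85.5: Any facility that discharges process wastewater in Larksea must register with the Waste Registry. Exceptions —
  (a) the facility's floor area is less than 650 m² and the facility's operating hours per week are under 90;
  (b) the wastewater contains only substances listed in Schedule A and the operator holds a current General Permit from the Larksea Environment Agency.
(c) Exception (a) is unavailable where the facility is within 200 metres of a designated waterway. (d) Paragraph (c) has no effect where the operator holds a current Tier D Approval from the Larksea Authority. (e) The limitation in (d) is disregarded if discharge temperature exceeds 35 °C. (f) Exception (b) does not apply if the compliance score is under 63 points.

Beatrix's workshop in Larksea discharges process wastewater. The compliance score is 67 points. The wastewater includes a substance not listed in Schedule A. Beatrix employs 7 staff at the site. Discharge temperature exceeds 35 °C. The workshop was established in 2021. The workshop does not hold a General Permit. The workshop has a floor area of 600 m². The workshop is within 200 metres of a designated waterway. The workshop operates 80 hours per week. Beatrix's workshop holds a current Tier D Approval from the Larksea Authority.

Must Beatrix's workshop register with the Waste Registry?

Exception (a)'s conditions are all satisfied: the facility's floor area is 600 m², less than the 650 m² limit; the facility's operating hours per week are 80, under the 90 limit. However, paragraphs (c)–(e) must be considered: (c) operates against (a): the workshop is within 200 m of a designated waterway. (d) would limit (c) — a current Tier D Approval is held — but (e) sets (d) aside: (e) applies — discharge temperature exceeds 35 °C. (a) is therefore removed.
Exception (b) requires that the wastewater contains only substances listed in Schedule A; but the wastewater includes a non-Schedule-A substance, so (b) is unavailable.
No exception applies. The general rule governs.

Yes — Beatrix's workshop must register with the Waste Registry.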